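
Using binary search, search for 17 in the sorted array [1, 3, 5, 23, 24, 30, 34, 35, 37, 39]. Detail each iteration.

Binary search for 17 in [1, 3, 5, 23, 24, 30, 34, 35, 37, 39]:

lo=0, hi=9, mid=4, arr[mid]=24 -> 24 > 17, search left half
lo=0, hi=3, mid=1, arr[mid]=3 -> 3 < 17, search right half
lo=2, hi=3, mid=2, arr[mid]=5 -> 5 < 17, search right half
lo=3, hi=3, mid=3, arr[mid]=23 -> 23 > 17, search left half
lo=3 > hi=2, target 17 not found

Binary search determines that 17 is not in the array after 4 comparisons. The search space was exhausted without finding the target.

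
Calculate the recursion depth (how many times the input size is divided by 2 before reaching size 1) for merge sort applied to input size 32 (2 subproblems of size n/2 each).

For divide and conquer with division factor 2:

Problem sizes at each level:
Level 0: 32
Level 1: 16
Level 2: 8
Level 3: 4
Level 4: 2
Level 5: 1

The root is level 0 and the size-1 base case is level 5 (the tree spans levels 0 through 5, i.e. 6 levels counting the root), so the depth is the number of divisions: log_2(32) = 5

The recursion tree depth is log_2(32) = 5. At each level, the problem size is divided by 2, so it takes 5 divisions to reduce to a base case of size 1. The algorithm makes 2 recursive calls at each level.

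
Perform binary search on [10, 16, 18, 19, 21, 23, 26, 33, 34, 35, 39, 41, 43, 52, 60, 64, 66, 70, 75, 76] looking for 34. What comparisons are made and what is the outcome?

Binary search for 34 in [10, 16, 18, 19, 21, 23, 26, 33, 34, 35, 39, 41, 43, 52, 60, 64, 66, 70, 75, 76]:

lo=0, hi=19, mid=9, arr[mid]=35 -> 35 > 34, search left half
lo=0, hi=8, mid=4, arr[mid]=21 -> 21 < 34, search right half
lo=5, hi=8, mid=6, arr[mid]=26 -> 26 < 34, search right half
lo=7, hi=8, mid=7, arr[mid]=33 -> 33 < 34, search right half
lo=8, hi=8, mid=8, arr[mid]=34 -> Found target at index 8!

Binary search finds 34 at index 8 after 5 comparisons. The search repeatedly halves the search space by comparing with the middle element.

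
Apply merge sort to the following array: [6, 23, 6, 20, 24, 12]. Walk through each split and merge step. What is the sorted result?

Merge sort trace:

Split: [6, 23, 6, 20, 24, 12] -> [6, 23, 6] and [20, 24, 12]
  Split: [6, 23, 6] -> [6] and [23, 6]
    Split: [23, 6] -> [23] and [6]
    Merge: [23] + [6] -> [6, 23]
  Merge: [6] + [6, 23] -> [6, 6, 23]
  Split: [20, 24, 12] -> [20] and [24, 12]
    Split: [24, 12] -> [24] and [12]
    Merge: [24] + [12] -> [12, 24]
  Merge: [20] + [12, 24] -> [12, 20, 24]
Merge: [6, 6, 23] + [12, 20, 24] -> [6, 6, 12, 20, 23, 24]

Final sorted array: [6, 6, 12, 20, 23, 24]

The merge sort proceeds by recursively splitting the array and merging sorted halves.
After all merges, the sorted array is [6, 6, 12, 20, 23, 24].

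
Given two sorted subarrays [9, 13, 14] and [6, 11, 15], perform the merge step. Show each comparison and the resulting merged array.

Merging process:

Compare 9 vs 6: take 6 from right. Merged: [6]
Compare 9 vs 11: take 9 from left. Merged: [6, 9]
Compare 13 vs 11: take 11 from right. Merged: [6, 9, 11]
Compare 13 vs 15: take 13 from left. Merged: [6, 9, 11, 13]
Compare 14 vs 15: take 14 from left. Merged: [6, 9, 11, 13, 14]
Append remaining from right: [15]. Merged: [6, 9, 11, 13, 14, 15]

Final merged array: [6, 9, 11, 13, 14, 15]
Total comparisons: 5

The merged array is [6, 9, 11, 13, 14, 15], requiring 5 comparisons. The merge step runs in O(n) time where n is the total number of elements.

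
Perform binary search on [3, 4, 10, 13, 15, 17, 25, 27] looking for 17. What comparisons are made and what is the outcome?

Binary search for 17 in [3, 4, 10, 13, 15, 17, 25, 27]:

lo=0, hi=7, mid=3, arr[mid]=13 -> 13 < 17, search right half
lo=4, hi=7, mid=5, arr[mid]=17 -> Found target at index 5!

Binary search finds 17 at index 5 after 2 comparisons. The search repeatedly halves the search space by comparing with the middle element.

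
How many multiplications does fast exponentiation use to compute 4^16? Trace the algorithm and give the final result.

Computing 4^16 by squaring (build up from 4^1; each line after the first costs one multiplication):

4^1 = 4
4^2 = (4^1)^2 = 4^2 = 16
4^4 = (4^2)^2 = 16^2 = 256
4^8 = (4^4)^2 = 256^2 = 65536
4^16 = (4^8)^2 = 65536^2 = 4294967296

Result: 4294967296
Multiplications needed: 4 (4 lines after 4^1)

4^16 = 4294967296. Using exponentiation by squaring, this requires 4 multiplications. The key idea: if the exponent is even, square the half-power; if odd, multiply by the base once.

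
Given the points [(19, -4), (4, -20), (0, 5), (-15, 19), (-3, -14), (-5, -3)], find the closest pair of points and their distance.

Computing all pairwise distances among 6 points:

d((19, -4), (4, -20)) = 21.9317
d((19, -4), (0, 5)) = 21.0238
d((19, -4), (-15, 19)) = 41.0488
d((19, -4), (-3, -14)) = 24.1661
d((19, -4), (-5, -3)) = 24.0208
d((4, -20), (0, 5)) = 25.318
d((4, -20), (-15, 19)) = 43.382
d((4, -20), (-3, -14)) = 9.2195 <-- minimum
d((4, -20), (-5, -3)) = 19.2354
d((0, 5), (-15, 19)) = 20.5183
d((0, 5), (-3, -14)) = 19.2354
d((0, 5), (-5, -3)) = 9.434
d((-15, 19), (-3, -14)) = 35.1141
d((-15, 19), (-5, -3)) = 24.1661
d((-3, -14), (-5, -3)) = 11.1803

Closest pair: (4, -20) and (-3, -14) with distance 9.2195

The closest pair is (4, -20) and (-3, -14) with Euclidean distance 9.2195. For 6 points, brute-force pairwise comparison is shown above. For large n, the divide-and-conquer algorithm (sort by x, recurse on halves, check the dividing strip) achieves O(n log n).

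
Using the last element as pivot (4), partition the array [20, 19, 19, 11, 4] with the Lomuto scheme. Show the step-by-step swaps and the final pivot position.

Lomuto partition with pivot = 4:

Initial array: [20, 19, 19, 11, 4]

arr[0]=20 > 4: no swap
arr[1]=19 > 4: no swap
arr[2]=19 > 4: no swap
arr[3]=11 > 4: no swap

Place pivot at position 0: [4, 19, 19, 11, 20]
Pivot position: 0

After partitioning with pivot 4, the array becomes [4, 19, 19, 11, 20]. The pivot is placed at index 0. All elements to the left of the pivot are <= 4, and all elements to the right are > 4.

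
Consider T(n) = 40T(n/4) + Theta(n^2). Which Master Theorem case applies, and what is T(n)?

Master Theorem for T(n) = 40T(n/4) + O(n^2):

a = 40, b = 4, c = 2
log_b(a) = log_4(40) = 2.6610

Case 1: c = 2 < log_4(40) = 2.6610
T(n) = O(n^(log_4 40))

For T(n) = 40T(n/4) + O(n^2): log_4(40) = 2.6610. This is Case 1 of the Master Theorem (c < log_b(a), work dominated by leaves), giving O(n^(log_4 40)).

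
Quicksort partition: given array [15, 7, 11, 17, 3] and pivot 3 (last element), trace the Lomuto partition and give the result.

Lomuto partition with pivot = 3:

Initial array: [15, 7, 11, 17, 3]

arr[0]=15 > 3: no swap
arr[1]=7 > 3: no swap
arr[2]=11 > 3: no swap
arr[3]=17 > 3: no swap

Place pivot at position 0: [3, 7, 11, 17, 15]
Pivot position: 0

After partitioning with pivot 3, the array becomes [3, 7, 11, 17, 15]. The pivot is placed at index 0. All elements to the left of the pivot are <= 3, and all elements to the right are > 3.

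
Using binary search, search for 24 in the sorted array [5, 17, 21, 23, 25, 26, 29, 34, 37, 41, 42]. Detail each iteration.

Binary search for 24 in [5, 17, 21, 23, 25, 26, 29, 34, 37, 41, 42]:

lo=0, hi=10, mid=5, arr[mid]=26 -> 26 > 24, search left half
lo=0, hi=4, mid=2, arr[mid]=21 -> 21 < 24, search right half
lo=3, hi=4, mid=3, arr[mid]=23 -> 23 < 24, search right half
lo=4, hi=4, mid=4, arr[mid]=25 -> 25 > 24, search left half
lo=4 > hi=3, target 24 not found

Binary search determines that 24 is not in the array after 4 comparisons. The search space was exhausted without finding the target.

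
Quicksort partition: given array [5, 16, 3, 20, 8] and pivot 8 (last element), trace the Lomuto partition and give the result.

Lomuto partition with pivot = 8:

Initial array: [5, 16, 3, 20, 8]

arr[0]=5 <= 8: swap with position 0, array becomes [5, 16, 3, 20, 8]
arr[1]=16 > 8: no swap
arr[2]=3 <= 8: swap with position 1, array becomes [5, 3, 16, 20, 8]
arr[3]=20 > 8: no swap

Place pivot at position 2: [5, 3, 8, 20, 16]
Pivot position: 2

After partitioning with pivot 8, the array becomes [5, 3, 8, 20, 16]. The pivot is placed at index 2. All elements to the left of the pivot are <= 8, and all elements to the right are > 8.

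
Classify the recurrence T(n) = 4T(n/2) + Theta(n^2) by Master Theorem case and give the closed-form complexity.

Master Theorem for T(n) = 4T(n/2) + O(n^2):

a = 4, b = 2, c = 2
log_b(a) = log_2(4) = 2.0000

Case 2: c = 2 = log_2(4) = 2.0000
T(n) = O(n^2 log n) = O(n^2 log n)

For T(n) = 4T(n/2) + O(n^2): log_2(4) = 2.0000. This is Case 2 of the Master Theorem (c = log_b(a), equal work at all levels), giving O(n^2 log n).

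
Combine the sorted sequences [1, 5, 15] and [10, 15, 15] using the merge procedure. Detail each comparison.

Merging process:

Compare 1 vs 10: take 1 from left. Merged: [1]
Compare 5 vs 10: take 5 from left. Merged: [1, 5]
Compare 15 vs 10: take 10 from right. Merged: [1, 5, 10]
Compare 15 vs 15: take 15 from left. Merged: [1, 5, 10, 15]
Append remaining from right: [15, 15]. Merged: [1, 5, 10, 15, 15, 15]

Final merged array: [1, 5, 10, 15, 15, 15]
Total comparisons: 4

The merged array is [1, 5, 10, 15, 15, 15], requiring 4 comparisons. The merge step runs in O(n) time where n is the total number of elements.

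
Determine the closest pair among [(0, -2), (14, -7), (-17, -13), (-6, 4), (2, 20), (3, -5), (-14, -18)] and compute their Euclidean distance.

Computing all pairwise distances among 7 points:

d((0, -2), (14, -7)) = 14.8661
d((0, -2), (-17, -13)) = 20.2485
d((0, -2), (-6, 4)) = 8.4853
d((0, -2), (2, 20)) = 22.0907
d((0, -2), (3, -5)) = 4.2426 <-- minimum
d((0, -2), (-14, -18)) = 21.2603
d((14, -7), (-17, -13)) = 31.5753
d((14, -7), (-6, 4)) = 22.8254
d((14, -7), (2, 20)) = 29.5466
d((14, -7), (3, -5)) = 11.1803
d((14, -7), (-14, -18)) = 30.0832
d((-17, -13), (-6, 4)) = 20.2485
d((-17, -13), (2, 20)) = 38.0789
d((-17, -13), (3, -5)) = 21.5407
d((-17, -13), (-14, -18)) = 5.831
d((-6, 4), (2, 20)) = 17.8885
d((-6, 4), (3, -5)) = 12.7279
d((-6, 4), (-14, -18)) = 23.4094
d((2, 20), (3, -5)) = 25.02
d((2, 20), (-14, -18)) = 41.2311
d((3, -5), (-14, -18)) = 21.4009

Closest pair: (0, -2) and (3, -5) with distance 4.2426

The closest pair is (0, -2) and (3, -5) with Euclidean distance 4.2426. For 7 points, brute-force pairwise comparison is shown above. For large n, the divide-and-conquer algorithm (sort by x, recurse on halves, check the dividing strip) achieves O(n log n).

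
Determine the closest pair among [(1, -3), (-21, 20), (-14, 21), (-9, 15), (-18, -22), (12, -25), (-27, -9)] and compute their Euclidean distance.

Computing all pairwise distances among 7 points:

d((1, -3), (-21, 20)) = 31.8277
d((1, -3), (-14, 21)) = 28.3019
d((1, -3), (-9, 15)) = 20.5913
d((1, -3), (-18, -22)) = 26.8701
d((1, -3), (12, -25)) = 24.5967
d((1, -3), (-27, -9)) = 28.6356
d((-21, 20), (-14, 21)) = 7.0711 <-- minimum
d((-21, 20), (-9, 15)) = 13.0
d((-21, 20), (-18, -22)) = 42.107
d((-21, 20), (12, -25)) = 55.8032
d((-21, 20), (-27, -9)) = 29.6142
d((-14, 21), (-9, 15)) = 7.8102
d((-14, 21), (-18, -22)) = 43.1856
d((-14, 21), (12, -25)) = 52.8394
d((-14, 21), (-27, -9)) = 32.6956
d((-9, 15), (-18, -22)) = 38.0789
d((-9, 15), (12, -25)) = 45.1774
d((-9, 15), (-27, -9)) = 30.0
d((-18, -22), (12, -25)) = 30.1496
d((-18, -22), (-27, -9)) = 15.8114
d((12, -25), (-27, -9)) = 42.1545

Closest pair: (-21, 20) and (-14, 21) with distance 7.0711

The closest pair is (-21, 20) and (-14, 21) with Euclidean distance 7.0711. For 7 points, brute-force pairwise comparison is shown above. For large n, the divide-and-conquer algorithm (sort by x, recurse on halves, check the dividing strip) achieves O(n log n).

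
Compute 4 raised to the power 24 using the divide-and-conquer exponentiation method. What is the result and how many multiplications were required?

Computing 4^24 by squaring (build up from 4^1; each line after the first costs one multiplication):

4^1 = 4
4^2 = (4^1)^2 = 4^2 = 16
4^3 = 4 * 4^2 = 4 * 16 = 64
4^6 = (4^3)^2 = 64^2 = 4096
4^12 = (4^6)^2 = 4096^2 = 16777216
4^24 = (4^12)^2 = 16777216^2 = 281474976710656

Result: 281474976710656
Multiplications needed: 5 (5 lines after 4^1)

4^24 = 281474976710656. Using exponentiation by squaring, this requires 5 multiplications. The key idea: if the exponent is even, square the half-power; if odd, multiply by the base once.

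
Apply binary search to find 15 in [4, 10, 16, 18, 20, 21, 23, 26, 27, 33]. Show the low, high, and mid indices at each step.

Binary search for 15 in [4, 10, 16, 18, 20, 21, 23, 26, 27, 33]:

lo=0, hi=9, mid=4, arr[mid]=20 -> 20 > 15, search left half
lo=0, hi=3, mid=1, arr[mid]=10 -> 10 < 15, search right half
lo=2, hi=3, mid=2, arr[mid]=16 -> 16 > 15, search left half
lo=2 > hi=1, target 15 not found

Binary search determines that 15 is not in the array after 3 comparisons. The search space was exhausted without finding the target.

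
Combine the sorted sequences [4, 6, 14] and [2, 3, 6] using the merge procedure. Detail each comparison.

Merging process:

Compare 4 vs 2: take 2 from right. Merged: [2]
Compare 4 vs 3: take 3 from right. Merged: [2, 3]
Compare 4 vs 6: take 4 from left. Merged: [2, 3, 4]
Compare 6 vs 6: take 6 from left. Merged: [2, 3, 4, 6]
Compare 14 vs 6: take 6 from right. Merged: [2, 3, 4, 6, 6]
Append remaining from left: [14]. Merged: [2, 3, 4, 6, 6, 14]

Final merged array: [2, 3, 4, 6, 6, 14]
Total comparisons: 5

The merged array is [2, 3, 4, 6, 6, 14], requiring 5 comparisons. The merge step runs in O(n) time where n is the total number of elements.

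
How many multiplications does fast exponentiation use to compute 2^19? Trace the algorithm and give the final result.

Computing 2^19 by squaring (build up from 2^1; each line after the first costs one multiplication):

2^1 = 2
2^2 = (2^1)^2 = 2^2 = 4
2^4 = (2^2)^2 = 4^2 = 16
2^8 = (2^4)^2 = 16^2 = 256
2^9 = 2 * 2^8 = 2 * 256 = 512
2^18 = (2^9)^2 = 512^2 = 262144
2^19 = 2 * 2^18 = 2 * 262144 = 524288

Result: 524288
Multiplications needed: 6 (6 lines after 2^1)

2^19 = 524288. Using exponentiation by squaring, this requires 6 multiplications. The key idea: if the exponent is even, square the half-power; if odd, multiply by the base once.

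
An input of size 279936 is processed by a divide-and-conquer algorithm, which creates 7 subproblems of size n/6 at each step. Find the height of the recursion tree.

For divide and conquer with division factor 6:

Problem sizes at each level:
Level 0: 279936
Level 1: 46656
Level 2: 7776
Level 3: 1296
Level 4: 216
Level 5: 36
Level 6: 6
Level 7: 1

The root is level 0 and the size-1 base case is level 7 (the tree spans levels 0 through 7, i.e. 8 levels counting the root), so the depth is the number of divisions: log_6(279936) = 7

The recursion tree depth is log_6(279936) = 7. At each level, the problem size is divided by 6, so it takes 7 divisions to reduce to a base case of size 1. The algorithm makes 7 recursive calls at each level.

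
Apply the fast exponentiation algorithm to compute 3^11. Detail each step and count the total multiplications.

Computing 3^11 by squaring (build up from 3^1; each line after the first costs one multiplication):

3^1 = 3
3^2 = (3^1)^2 = 3^2 = 9
3^4 = (3^2)^2 = 9^2 = 81
3^5 = 3 * 3^4 = 3 * 81 = 243
3^10 = (3^5)^2 = 243^2 = 59049
3^11 = 3 * 3^10 = 3 * 59049 = 177147

Result: 177147
Multiplications needed: 5 (5 lines after 3^1)

3^11 = 177147. Using exponentiation by squaring, this requires 5 multiplications. The key idea: if the exponent is even, square the half-power; if odd, multiply by the base once.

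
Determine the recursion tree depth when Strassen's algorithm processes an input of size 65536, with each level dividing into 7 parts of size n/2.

For divide and conquer with division factor 2:

Problem sizes at each level:
Level 0: 65536
Level 1: 32768
Level 2: 16384
Level 3: 8192
Level 4: 4096
Level 5: 2048
Level 6: 1024
Level 7: 512
Level 8: 256
Level 9: 128
Level 10: 64
Level 11: 32
Level 12: 16
Level 13: 8
Level 14: 4
Level 15: 2
Level 16: 1

The root is level 0 and the size-1 base case is level 16 (the tree spans levels 0 through 16, i.e. 17 levels counting the root), so the depth is the number of divisions: log_2(65536) = 16

The recursion tree depth is log_2(65536) = 16. At each level, the problem size is divided by 2, so it takes 16 divisions to reduce to a base case of size 1. The algorithm makes 7 recursive calls at each level.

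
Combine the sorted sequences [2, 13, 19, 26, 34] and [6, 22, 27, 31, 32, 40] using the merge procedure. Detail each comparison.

Merging process:

Compare 2 vs 6: take 2 from left. Merged: [2]
Compare 13 vs 6: take 6 from right. Merged: [2, 6]
Compare 13 vs 22: take 13 from left. Merged: [2, 6, 13]
Compare 19 vs 22: take 19 from left. Merged: [2, 6, 13, 19]
Compare 26 vs 22: take 22 from right. Merged: [2, 6, 13, 19, 22]
Compare 26 vs 27: take 26 from left. Merged: [2, 6, 13, 19, 22, 26]
Compare 34 vs 27: take 27 from right. Merged: [2, 6, 13, 19, 22, 26, 27]
Compare 34 vs 31: take 31 from right. Merged: [2, 6, 13, 19, 22, 26, 27, 31]
Compare 34 vs 32: take 32 from right. Merged: [2, 6, 13, 19, 22, 26, 27, 31, 32]
Compare 34 vs 40: take 34 from left. Merged: [2, 6, 13, 19, 22, 26, 27, 31, 32, 34]
Append remaining from right: [40]. Merged: [2, 6, 13, 19, 22, 26, 27, 31, 32, 34, 40]

Final merged array: [2, 6, 13, 19, 22, 26, 27, 31, 32, 34, 40]
Total comparisons: 10

The merged array is [2, 6, 13, 19, 22, 26, 27, 31, 32, 34, 40], requiring 10 comparisons. The merge step runs in O(n) time where n is the total number of elements.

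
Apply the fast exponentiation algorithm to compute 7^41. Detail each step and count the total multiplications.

Computing 7^41 by squaring (build up from 7^1; each line after the first costs one multiplication):

7^1 = 7
7^2 = (7^1)^2 = 7^2 = 49
7^4 = (7^2)^2 = 49^2 = 2401
7^5 = 7 * 7^4 = 7 * 2401 = 16807
7^10 = (7^5)^2 = 16807^2 = 282475249
7^20 = (7^10)^2 = 282475249^2 = 79792266297612001
7^40 = (7^20)^2 = 79792266297612001^2 = 6366805760909027985741435139224001
7^41 = 7 * 7^40 = 7 * 6366805760909027985741435139224001 = 44567640326363195900190045974568007

Result: 44567640326363195900190045974568007
Multiplications needed: 7 (7 lines after 7^1)

7^41 = 44567640326363195900190045974568007. Using exponentiation by squaring, this requires 7 multiplications. The key idea: if the exponent is even, square the half-power; if odd, multiply by the base once.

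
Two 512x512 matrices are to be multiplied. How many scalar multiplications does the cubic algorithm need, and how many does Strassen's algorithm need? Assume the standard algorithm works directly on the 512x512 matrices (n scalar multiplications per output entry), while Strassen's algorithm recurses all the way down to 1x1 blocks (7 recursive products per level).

Matrix multiplication for 512x512 matrices:

Standard algorithm: 512^3 = 134217728 multiplications
Strassen's algorithm: 7^(log2(512)) = 7^9 = 40353607 multiplications
Savings: 134217728 - 40353607 = 93864121 multiplications

Standard: 134217728 multiplications (512^3). Strassen: 40353607 multiplications (7^9). Strassen reduces 8 recursive multiplications to 7 at each level.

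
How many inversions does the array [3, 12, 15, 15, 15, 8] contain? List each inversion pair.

Finding inversions in [3, 12, 15, 15, 15, 8]:

(1, 5): arr[1]=12 > arr[5]=8
(2, 5): arr[2]=15 > arr[5]=8
(3, 5): arr[3]=15 > arr[5]=8
(4, 5): arr[4]=15 > arr[5]=8

Total inversions: 4

The array has 4 inversion(s): (1,5), (2,5), (3,5), (4,5). Each pair (i,j) satisfies i < j and arr[i] > arr[j].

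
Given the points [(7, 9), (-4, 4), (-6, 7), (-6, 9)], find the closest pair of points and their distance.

Computing all pairwise distances among 4 points:

d((7, 9), (-4, 4)) = 12.083
d((7, 9), (-6, 7)) = 13.1529
d((7, 9), (-6, 9)) = 13.0
d((-4, 4), (-6, 7)) = 3.6056
d((-4, 4), (-6, 9)) = 5.3852
d((-6, 7), (-6, 9)) = 2.0 <-- minimum

Closest pair: (-6, 7) and (-6, 9) with distance 2.0

The closest pair is (-6, 7) and (-6, 9) with Euclidean distance 2.0. For 4 points, brute-force pairwise comparison is shown above. For large n, the divide-and-conquer algorithm (sort by x, recurse on halves, check the dividing strip) achieves O(n log n).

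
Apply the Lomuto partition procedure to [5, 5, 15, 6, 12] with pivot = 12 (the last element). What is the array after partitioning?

Lomuto partition with pivot = 12:

Initial array: [5, 5, 15, 6, 12]

arr[0]=5 <= 12: swap with position 0, array becomes [5, 5, 15, 6, 12]
arr[1]=5 <= 12: swap with position 1, array becomes [5, 5, 15, 6, 12]
arr[2]=15 > 12: no swap
arr[3]=6 <= 12: swap with position 2, array becomes [5, 5, 6, 15, 12]

Place pivot at position 3: [5, 5, 6, 12, 15]
Pivot position: 3

After partitioning with pivot 12, the array becomes [5, 5, 6, 12, 15]. The pivot is placed at index 3. All elements to the left of the pivot are <= 12, and all elements to the right are > 12.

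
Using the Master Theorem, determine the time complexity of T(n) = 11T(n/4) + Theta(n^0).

Master Theorem for T(n) = 11T(n/4) + O(n^0):

a = 11, b = 4, c = 0
log_b(a) = log_4(11) = 1.7297

Case 1: c = 0 < log_4(11) = 1.7297
T(n) = O(n^(log_4 11))

For T(n) = 11T(n/4) + O(n^0): log_4(11) = 1.7297. This is Case 1 of the Master Theorem (c < log_b(a), work dominated by leaves), giving O(n^(log_4 11)).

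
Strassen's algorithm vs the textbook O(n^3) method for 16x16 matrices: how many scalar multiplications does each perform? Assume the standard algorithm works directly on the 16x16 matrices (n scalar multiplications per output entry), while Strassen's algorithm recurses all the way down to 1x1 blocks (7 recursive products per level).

Matrix multiplication for 16x16 matrices:

Standard algorithm: 16^3 = 4096 multiplications
Strassen's algorithm: 7^(log2(16)) = 7^4 = 2401 multiplications
Savings: 4096 - 2401 = 1695 multiplications

Standard: 4096 multiplications (16^3). Strassen: 2401 multiplications (7^4). Strassen reduces 8 recursive multiplications to 7 at each level.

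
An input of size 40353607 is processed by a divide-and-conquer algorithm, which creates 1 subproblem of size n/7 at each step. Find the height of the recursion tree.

For divide and conquer with division factor 7:

Problem sizes at each level:
Level 0: 40353607
Level 1: 5764801
Level 2: 823543
Level 3: 117649
Level 4: 16807
Level 5: 2401
Level 6: 343
Level 7: 49
Level 8: 7
Level 9: 1

The root is level 0 and the size-1 base case is level 9 (the tree spans levels 0 through 9, i.e. 10 levels counting the root), so the depth is the number of divisions: log_7(40353607) = 9

The recursion tree depth is log_7(40353607) = 9. At each level, the problem size is divided by 7, so it takes 9 divisions to reduce to a base case of size 1. The algorithm makes 1 recursive call at each level.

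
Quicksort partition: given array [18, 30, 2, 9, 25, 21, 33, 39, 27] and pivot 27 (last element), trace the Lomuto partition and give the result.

Lomuto partition with pivot = 27:

Initial array: [18, 30, 2, 9, 25, 21, 33, 39, 27]

arr[0]=18 <= 27: swap with position 0, array becomes [18, 30, 2, 9, 25, 21, 33, 39, 27]
arr[1]=30 > 27: no swap
arr[2]=2 <= 27: swap with position 1, array becomes [18, 2, 30, 9, 25, 21, 33, 39, 27]
arr[3]=9 <= 27: swap with position 2, array becomes [18, 2, 9, 30, 25, 21, 33, 39, 27]
arr[4]=25 <= 27: swap with position 3, array becomes [18, 2, 9, 25, 30, 21, 33, 39, 27]
arr[5]=21 <= 27: swap with position 4, array becomes [18, 2, 9, 25, 21, 30, 33, 39, 27]
arr[6]=33 > 27: no swap
arr[7]=39 > 27: no swap

Place pivot at position 5: [18, 2, 9, 25, 21, 27, 33, 39, 30]
Pivot position: 5

After partitioning with pivot 27, the array becomes [18, 2, 9, 25, 21, 27, 33, 39, 30]. The pivot is placed at index 5. All elements to the left of the pivot are <= 27, and all elements to the right are > 27.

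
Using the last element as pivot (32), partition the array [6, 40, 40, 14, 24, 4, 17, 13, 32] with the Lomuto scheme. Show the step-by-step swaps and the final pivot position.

Lomuto partition with pivot = 32:

Initial array: [6, 40, 40, 14, 24, 4, 17, 13, 32]

arr[0]=6 <= 32: swap with position 0, array becomes [6, 40, 40, 14, 24, 4, 17, 13, 32]
arr[1]=40 > 32: no swap
arr[2]=40 > 32: no swap
arr[3]=14 <= 32: swap with position 1, array becomes [6, 14, 40, 40, 24, 4, 17, 13, 32]
arr[4]=24 <= 32: swap with position 2, array becomes [6, 14, 24, 40, 40, 4, 17, 13, 32]
arr[5]=4 <= 32: swap with position 3, array becomes [6, 14, 24, 4, 40, 40, 17, 13, 32]
arr[6]=17 <= 32: swap with position 4, array becomes [6, 14, 24, 4, 17, 40, 40, 13, 32]
arr[7]=13 <= 32: swap with position 5, array becomes [6, 14, 24, 4, 17, 13, 40, 40, 32]

Place pivot at position 6: [6, 14, 24, 4, 17, 13, 32, 40, 40]
Pivot position: 6

After partitioning with pivot 32, the array becomes [6, 14, 24, 4, 17, 13, 32, 40, 40]. The pivot is placed at index 6. All elements to the left of the pivot are <= 32, and all elements to the right are > 32.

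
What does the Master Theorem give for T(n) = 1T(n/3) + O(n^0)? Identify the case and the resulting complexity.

Master Theorem for T(n) = 1T(n/3) + O(n^0):

a = 1, b = 3, c = 0
log_b(a) = log_3(1) = 0.0000

Case 2: c = 0 = log_3(1) = 0.0000
T(n) = O(n^0 log n) = O(log n)

For T(n) = 1T(n/3) + O(n^0): log_3(1) = 0.0000. This is Case 2 of the Master Theorem (c = log_b(a), equal work at all levels), giving O(log n).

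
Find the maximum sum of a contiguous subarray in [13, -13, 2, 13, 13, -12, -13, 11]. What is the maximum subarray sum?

Using Kadane's algorithm on [13, -13, 2, 13, 13, -12, -13, 11]:

Scanning through the array:
Position 1 (value -13): max_ending_here = 0, max_so_far = 13
Position 2 (value 2): max_ending_here = 2, max_so_far = 13
Position 3 (value 13): max_ending_here = 15, max_so_far = 15
Position 4 (value 13): max_ending_here = 28, max_so_far = 28
Position 5 (value -12): max_ending_here = 16, max_so_far = 28
Position 6 (value -13): max_ending_here = 3, max_so_far = 28
Position 7 (value 11): max_ending_here = 14, max_so_far = 28

Maximum subarray: [13, -13, 2, 13, 13]
Maximum sum: 28

The maximum subarray is [13, -13, 2, 13, 13] with sum 28. This subarray runs from index 0 to index 4.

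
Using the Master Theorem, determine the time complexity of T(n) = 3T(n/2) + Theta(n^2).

Master Theorem for T(n) = 3T(n/2) + O(n^2):

a = 3, b = 2, c = 2
log_b(a) = log_2(3) = 1.5850

Case 3: c = 2 > log_2(3) = 1.5850
T(n) = O(n^2) = O(n^2)

For T(n) = 3T(n/2) + O(n^2): log_2(3) = 1.5850. This is Case 3 of the Master Theorem (c > log_b(a), work dominated by root), giving O(n^2).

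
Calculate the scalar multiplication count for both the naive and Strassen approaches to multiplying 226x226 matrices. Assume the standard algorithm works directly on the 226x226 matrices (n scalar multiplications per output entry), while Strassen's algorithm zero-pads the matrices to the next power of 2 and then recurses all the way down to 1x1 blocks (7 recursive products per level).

Matrix multiplication for 226x226 matrices:

Strassen's algorithm requires power-of-2 dimensions. Pad 226x226 to 256x256 (next power of 2).

Standard algorithm: 226^3 = 11543176 multiplications
Strassen's algorithm: 7^(log2(256)) = 7^8 = 5764801 multiplications
Savings: 11543176 - 5764801 = 5778375 multiplications

Standard: 11543176 multiplications (226^3). Strassen: 5764801 multiplications (7^8, after padding to 256x256). Strassen reduces 8 recursive multiplications to 7 at each level.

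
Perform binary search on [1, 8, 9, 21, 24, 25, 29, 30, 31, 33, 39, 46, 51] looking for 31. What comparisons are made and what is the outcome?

Binary search for 31 in [1, 8, 9, 21, 24, 25, 29, 30, 31, 33, 39, 46, 51]:

lo=0, hi=12, mid=6, arr[mid]=29 -> 29 < 31, search right half
lo=7, hi=12, mid=9, arr[mid]=33 -> 33 > 31, search left half
lo=7, hi=8, mid=7, arr[mid]=30 -> 30 < 31, search right half
lo=8, hi=8, mid=8, arr[mid]=31 -> Found target at index 8!

Binary search finds 31 at index 8 after 4 comparisons. The search repeatedly halves the search space by comparing with the middle element.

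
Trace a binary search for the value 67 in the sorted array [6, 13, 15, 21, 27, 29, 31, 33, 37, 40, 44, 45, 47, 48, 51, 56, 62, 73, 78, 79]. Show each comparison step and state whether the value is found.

Binary search for 67 in [6, 13, 15, 21, 27, 29, 31, 33, 37, 40, 44, 45, 47, 48, 51, 56, 62, 73, 78, 79]:

lo=0, hi=19, mid=9, arr[mid]=40 -> 40 < 67, search right half
lo=10, hi=19, mid=14, arr[mid]=51 -> 51 < 67, search right half
lo=15, hi=19, mid=17, arr[mid]=73 -> 73 > 67, search left half
lo=15, hi=16, mid=15, arr[mid]=56 -> 56 < 67, search right half
lo=16, hi=16, mid=16, arr[mid]=62 -> 62 < 67, search right half
lo=17 > hi=16, target 67 not found

Binary search determines that 67 is not in the array after 5 comparisons. The search space was exhausted without finding the target.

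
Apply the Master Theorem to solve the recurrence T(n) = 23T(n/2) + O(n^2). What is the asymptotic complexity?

Master Theorem for T(n) = 23T(n/2) + O(n^2):

a = 23, b = 2, c = 2
log_b(a) = log_2(23) = 4.5236

Case 1: c = 2 < log_2(23) = 4.5236
T(n) = O(n^(log_2 23))

For T(n) = 23T(n/2) + O(n^2): log_2(23) = 4.5236. This is Case 1 of the Master Theorem (c < log_b(a), work dominated by leaves), giving O(n^(log_2 23)).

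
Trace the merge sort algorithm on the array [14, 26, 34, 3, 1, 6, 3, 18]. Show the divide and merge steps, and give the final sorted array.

Merge sort trace:

Split: [14, 26, 34, 3, 1, 6, 3, 18] -> [14, 26, 34, 3] and [1, 6, 3, 18]
  Split: [14, 26, 34, 3] -> [14, 26] and [34, 3]
    Split: [14, 26] -> [14] and [26]
    Merge: [14] + [26] -> [14, 26]
    Split: [34, 3] -> [34] and [3]
    Merge: [34] + [3] -> [3, 34]
  Merge: [14, 26] + [3, 34] -> [3, 14, 26, 34]
  Split: [1, 6, 3, 18] -> [1, 6] and [3, 18]
    Split: [1, 6] -> [1] and [6]
    Merge: [1] + [6] -> [1, 6]
    Split: [3, 18] -> [3] and [18]
    Merge: [3] + [18] -> [3, 18]
  Merge: [1, 6] + [3, 18] -> [1, 3, 6, 18]
Merge: [3, 14, 26, 34] + [1, 3, 6, 18] -> [1, 3, 3, 6, 14, 18, 26, 34]

Final sorted array: [1, 3, 3, 6, 14, 18, 26, 34]

The merge sort proceeds by recursively splitting the array and merging sorted halves.
After all merges, the sorted array is [1, 3, 3, 6, 14, 18, 26, 34].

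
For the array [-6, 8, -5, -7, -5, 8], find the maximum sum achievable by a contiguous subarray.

Using Kadane's algorithm on [-6, 8, -5, -7, -5, 8]:

Scanning through the array:
Position 1 (value 8): max_ending_here = 8, max_so_far = 8
Position 2 (value -5): max_ending_here = 3, max_so_far = 8
Position 3 (value -7): max_ending_here = -4, max_so_far = 8
Position 4 (value -5): max_ending_here = -5, max_so_far = 8
Position 5 (value 8): max_ending_here = 8, max_so_far = 8

Maximum subarray: [8]
Maximum sum: 8

The maximum subarray is [8] with sum 8. This subarray runs from index 1 to index 1.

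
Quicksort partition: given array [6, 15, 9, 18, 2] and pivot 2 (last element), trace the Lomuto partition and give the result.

Lomuto partition with pivot = 2:

Initial array: [6, 15, 9, 18, 2]

arr[0]=6 > 2: no swap
arr[1]=15 > 2: no swap
arr[2]=9 > 2: no swap
arr[3]=18 > 2: no swap

Place pivot at position 0: [2, 15, 9, 18, 6]
Pivot position: 0

After partitioning with pivot 2, the array becomes [2, 15, 9, 18, 6]. The pivot is placed at index 0. All elements to the left of the pivot are <= 2, and all elements to the right are > 2.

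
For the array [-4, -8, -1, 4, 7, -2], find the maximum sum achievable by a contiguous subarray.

Using Kadane's algorithm on [-4, -8, -1, 4, 7, -2]:

Scanning through the array:
Position 1 (value -8): max_ending_here = -8, max_so_far = -4
Position 2 (value -1): max_ending_here = -1, max_so_far = -1
Position 3 (value 4): max_ending_here = 4, max_so_far = 4
Position 4 (value 7): max_ending_here = 11, max_so_far = 11
Position 5 (value -2): max_ending_here = 9, max_so_far = 11

Maximum subarray: [4, 7]
Maximum sum: 11

The maximum subarray is [4, 7] with sum 11. This subarray runs from index 3 to index 4.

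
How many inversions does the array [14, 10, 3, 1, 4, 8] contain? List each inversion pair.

Finding inversions in [14, 10, 3, 1, 4, 8]:

(0, 1): arr[0]=14 > arr[1]=10
(0, 2): arr[0]=14 > arr[2]=3
(0, 3): arr[0]=14 > arr[3]=1
(0, 4): arr[0]=14 > arr[4]=4
(0, 5): arr[0]=14 > arr[5]=8
(1, 2): arr[1]=10 > arr[2]=3
(1, 3): arr[1]=10 > arr[3]=1
(1, 4): arr[1]=10 > arr[4]=4
(1, 5): arr[1]=10 > arr[5]=8
(2, 3): arr[2]=3 > arr[3]=1

Total inversions: 10

The array has 10 inversion(s): (0,1), (0,2), (0,3), (0,4), (0,5), (1,2), (1,3), (1,4), (1,5), (2,3). Each pair (i,j) satisfies i < j and arr[i] > arr[j].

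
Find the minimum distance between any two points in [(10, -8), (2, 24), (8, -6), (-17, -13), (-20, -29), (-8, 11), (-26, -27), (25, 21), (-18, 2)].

Computing all pairwise distances among 9 points:

d((10, -8), (2, 24)) = 32.9848
d((10, -8), (8, -6)) = 2.8284 <-- minimum
d((10, -8), (-17, -13)) = 27.4591
d((10, -8), (-20, -29)) = 36.6197
d((10, -8), (-8, 11)) = 26.1725
d((10, -8), (-26, -27)) = 40.7063
d((10, -8), (25, 21)) = 32.6497
d((10, -8), (-18, 2)) = 29.7321
d((2, 24), (8, -6)) = 30.5941
d((2, 24), (-17, -13)) = 41.5933
d((2, 24), (-20, -29)) = 57.3847
d((2, 24), (-8, 11)) = 16.4012
d((2, 24), (-26, -27)) = 58.1808
d((2, 24), (25, 21)) = 23.1948
d((2, 24), (-18, 2)) = 29.7321
d((8, -6), (-17, -13)) = 25.9615
d((8, -6), (-20, -29)) = 36.2353
d((8, -6), (-8, 11)) = 23.3452
d((8, -6), (-26, -27)) = 39.9625
d((8, -6), (25, 21)) = 31.9061
d((8, -6), (-18, 2)) = 27.2029
d((-17, -13), (-20, -29)) = 16.2788
d((-17, -13), (-8, 11)) = 25.632
d((-17, -13), (-26, -27)) = 16.6433
d((-17, -13), (25, 21)) = 54.037
d((-17, -13), (-18, 2)) = 15.0333
d((-20, -29), (-8, 11)) = 41.7612
d((-20, -29), (-26, -27)) = 6.3246
d((-20, -29), (25, 21)) = 67.2681
d((-20, -29), (-18, 2)) = 31.0644
d((-8, 11), (-26, -27)) = 42.0476
d((-8, 11), (25, 21)) = 34.4819
d((-8, 11), (-18, 2)) = 13.4536
d((-26, -27), (25, 21)) = 70.0357
d((-26, -27), (-18, 2)) = 30.0832
d((25, 21), (-18, 2)) = 47.0106

Closest pair: (10, -8) and (8, -6) with distance 2.8284

The closest pair is (10, -8) and (8, -6) with Euclidean distance 2.8284. For 9 points, brute-force pairwise comparison is shown above. For large n, the divide-and-conquer algorithm (sort by x, recurse on halves, check the dividing strip) achieves O(n log n).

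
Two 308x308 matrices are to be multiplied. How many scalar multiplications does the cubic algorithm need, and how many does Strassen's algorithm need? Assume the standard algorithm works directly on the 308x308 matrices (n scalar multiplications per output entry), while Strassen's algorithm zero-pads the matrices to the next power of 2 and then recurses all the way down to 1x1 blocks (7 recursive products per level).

Matrix multiplication for 308x308 matrices:

Strassen's algorithm requires power-of-2 dimensions. Pad 308x308 to 512x512 (next power of 2).

Standard algorithm: 308^3 = 29218112 multiplications
Strassen's algorithm: 7^(log2(512)) = 7^9 = 40353607 multiplications
Difference: 29218112 - 40353607 = -11135495 (Strassen uses MORE here due to padding overhead — for small or just-over-power-of-2 n, padding can outweigh the per-level savings)

Standard: 29218112 multiplications (308^3). Strassen: 40353607 multiplications (7^9, after padding to 512x512). Strassen reduces 8 recursive multiplications to 7 at each level.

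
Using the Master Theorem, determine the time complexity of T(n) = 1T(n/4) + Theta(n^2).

Master Theorem for T(n) = 1T(n/4) + O(n^2):

a = 1, b = 4, c = 2
log_b(a) = log_4(1) = 0.0000

Case 3: c = 2 > log_4(1) = 0.0000
T(n) = O(n^2) = O(n^2)

For T(n) = 1T(n/4) + O(n^2): log_4(1) = 0.0000. This is Case 3 of the Master Theorem (c > log_b(a), work dominated by root), giving O(n^2).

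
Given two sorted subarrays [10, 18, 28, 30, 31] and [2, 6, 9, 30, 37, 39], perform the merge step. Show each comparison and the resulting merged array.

Merging process:

Compare 10 vs 2: take 2 from right. Merged: [2]
Compare 10 vs 6: take 6 from right. Merged: [2, 6]
Compare 10 vs 9: take 9 from right. Merged: [2, 6, 9]
Compare 10 vs 30: take 10 from left. Merged: [2, 6, 9, 10]
Compare 18 vs 30: take 18 from left. Merged: [2, 6, 9, 10, 18]
Compare 28 vs 30: take 28 from left. Merged: [2, 6, 9, 10, 18, 28]
Compare 30 vs 30: take 30 from left. Merged: [2, 6, 9, 10, 18, 28, 30]
Compare 31 vs 30: take 30 from right. Merged: [2, 6, 9, 10, 18, 28, 30, 30]
Compare 31 vs 37: take 31 from left. Merged: [2, 6, 9, 10, 18, 28, 30, 30, 31]
Append remaining from right: [37, 39]. Merged: [2, 6, 9, 10, 18, 28, 30, 30, 31, 37, 39]

Final merged array: [2, 6, 9, 10, 18, 28, 30, 30, 31, 37, 39]
Total comparisons: 9

The merged array is [2, 6, 9, 10, 18, 28, 30, 30, 31, 37, 39], requiring 9 comparisons. The merge step runs in O(n) time where n is the total number of elements.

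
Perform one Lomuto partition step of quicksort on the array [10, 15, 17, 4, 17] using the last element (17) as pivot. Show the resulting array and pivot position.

Lomuto partition with pivot = 17:

Initial array: [10, 15, 17, 4, 17]

arr[0]=10 <= 17: swap with position 0, array becomes [10, 15, 17, 4, 17]
arr[1]=15 <= 17: swap with position 1, array becomes [10, 15, 17, 4, 17]
arr[2]=17 <= 17: swap with position 2, array becomes [10, 15, 17, 4, 17]
arr[3]=4 <= 17: swap with position 3, array becomes [10, 15, 17, 4, 17]

Place pivot at position 4: [10, 15, 17, 4, 17]
Pivot position: 4

After partitioning with pivot 17, the array becomes [10, 15, 17, 4, 17]. The pivot is placed at index 4. All elements to the left of the pivot are <= 17, and all elements to the right are > 17.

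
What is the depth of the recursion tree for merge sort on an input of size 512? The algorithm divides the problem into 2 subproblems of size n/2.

For divide and conquer with division factor 2:

Problem sizes at each level:
Level 0: 512
Level 1: 256
Level 2: 128
Level 3: 64
Level 4: 32
Level 5: 16
Level 6: 8
Level 7: 4
Level 8: 2
Level 9: 1

The root is level 0 and the size-1 base case is level 9 (the tree spans levels 0 through 9, i.e. 10 levels counting the root), so the depth is the number of divisions: log_2(512) = 9

The recursion tree depth is log_2(512) = 9. At each level, the problem size is divided by 2, so it takes 9 divisions to reduce to a base case of size 1. The algorithm makes 2 recursive calls at each level.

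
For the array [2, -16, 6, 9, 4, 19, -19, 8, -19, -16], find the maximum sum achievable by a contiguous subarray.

Using Kadane's algorithm on [2, -16, 6, 9, 4, 19, -19, 8, -19, -16]:

Scanning through the array:
Position 1 (value -16): max_ending_here = -14, max_so_far = 2
Position 2 (value 6): max_ending_here = 6, max_so_far = 6
Position 3 (value 9): max_ending_here = 15, max_so_far = 15
Position 4 (value 4): max_ending_here = 19, max_so_far = 19
Position 5 (value 19): max_ending_here = 38, max_so_far = 38
Position 6 (value -19): max_ending_here = 19, max_so_far = 38
Position 7 (value 8): max_ending_here = 27, max_so_far = 38
Position 8 (value -19): max_ending_here = 8, max_so_far = 38
Position 9 (value -16): max_ending_here = -8, max_so_far = 38

Maximum subarray: [6, 9, 4, 19]
Maximum sum: 38

The maximum subarray is [6, 9, 4, 19] with sum 38. This subarray runs from index 2 to index 5.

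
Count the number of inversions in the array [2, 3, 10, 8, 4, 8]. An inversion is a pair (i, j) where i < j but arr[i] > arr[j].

Finding inversions in [2, 3, 10, 8, 4, 8]:

(2, 3): arr[2]=10 > arr[3]=8
(2, 4): arr[2]=10 > arr[4]=4
(2, 5): arr[2]=10 > arr[5]=8
(3, 4): arr[3]=8 > arr[4]=4

Total inversions: 4

The array has 4 inversion(s): (2,3), (2,4), (2,5), (3,4). Each pair (i,j) satisfies i < j and arr[i] > arr[j].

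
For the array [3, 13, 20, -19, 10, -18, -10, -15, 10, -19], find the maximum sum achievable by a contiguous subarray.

Using Kadane's algorithm on [3, 13, 20, -19, 10, -18, -10, -15, 10, -19]:

Scanning through the array:
Position 1 (value 13): max_ending_here = 16, max_so_far = 16
Position 2 (value 20): max_ending_here = 36, max_so_far = 36
Position 3 (value -19): max_ending_here = 17, max_so_far = 36
Position 4 (value 10): max_ending_here = 27, max_so_far = 36
Position 5 (value -18): max_ending_here = 9, max_so_far = 36
Position 6 (value -10): max_ending_here = -1, max_so_far = 36
Position 7 (value -15): max_ending_here = -15, max_so_far = 36
Position 8 (value 10): max_ending_here = 10, max_so_far = 36
Position 9 (value -19): max_ending_here = -9, max_so_far = 36

Maximum subarray: [3, 13, 20]
Maximum sum: 36

The maximum subarray is [3, 13, 20] with sum 36. This subarray runs from index 0 to index 2.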